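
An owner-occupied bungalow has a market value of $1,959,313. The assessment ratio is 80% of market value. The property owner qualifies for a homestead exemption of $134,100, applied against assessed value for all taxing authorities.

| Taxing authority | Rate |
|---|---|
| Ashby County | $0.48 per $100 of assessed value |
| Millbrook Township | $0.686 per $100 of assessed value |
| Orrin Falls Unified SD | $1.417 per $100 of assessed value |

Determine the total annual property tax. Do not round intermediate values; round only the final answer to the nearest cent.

Assessed value = $1,959,313 × 0.8 = $1,567,450.4
Taxable value = $1,567,450.4 − $134,100 = $1,433,350.4
Ashby County: $1,433,350.4 × 0.0048 = $6,880.08192
Millbrook Township: $1,433,350.4 × 0.00686 = $9,832.783744
Orrin Falls Unified SD: $1,433,350.4 × 0.01417 = $20,310.575168
Total = $6,880.08192 + $9,832.783744 + $20,310.575168 = $37,023.440832

$37,023.44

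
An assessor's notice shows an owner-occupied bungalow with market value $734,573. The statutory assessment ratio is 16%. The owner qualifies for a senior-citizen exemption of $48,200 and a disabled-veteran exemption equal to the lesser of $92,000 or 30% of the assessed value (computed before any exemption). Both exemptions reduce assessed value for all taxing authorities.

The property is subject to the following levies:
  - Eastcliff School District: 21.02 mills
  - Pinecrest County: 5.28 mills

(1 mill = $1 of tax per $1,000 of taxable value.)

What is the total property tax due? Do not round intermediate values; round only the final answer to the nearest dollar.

$896

Assessed value = $734,573 × 0.16 = $117,531.68
Disabled-veteran exemption = min($92,000, 30% × $117,531.68) = min($92,000, $35,259.504) = $35,259.504 (percentage binds)
Taxable value = $117,531.68 − $48,200 − $35,259.504 = $34,072.176
Eastcliff School District: $34,072.176 × 0.02102 = $716.19713952
Pinecrest County: $34,072.176 × 0.00528 = $179.90108928
Total = $896.0982288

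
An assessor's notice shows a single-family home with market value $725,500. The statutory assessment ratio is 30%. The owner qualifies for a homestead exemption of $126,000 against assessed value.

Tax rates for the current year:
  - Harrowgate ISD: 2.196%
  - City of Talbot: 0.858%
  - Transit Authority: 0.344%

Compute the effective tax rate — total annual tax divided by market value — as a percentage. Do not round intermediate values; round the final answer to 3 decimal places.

Assessed value = $725,500 × 0.3 = $217,650
Taxable value = $217,650 − $126,000 = $91,650
Harrowgate ISD: $91,650 × 0.02196 = $2,012.634
City of Talbot: $91,650 × 0.00858 = $786.357
Transit Authority: $91,650 × 0.00344 = $315.276
Total tax = $3,114.267
Effective rate = $3,114.267 ÷ $725,500 = 0.429% of market value

0.429%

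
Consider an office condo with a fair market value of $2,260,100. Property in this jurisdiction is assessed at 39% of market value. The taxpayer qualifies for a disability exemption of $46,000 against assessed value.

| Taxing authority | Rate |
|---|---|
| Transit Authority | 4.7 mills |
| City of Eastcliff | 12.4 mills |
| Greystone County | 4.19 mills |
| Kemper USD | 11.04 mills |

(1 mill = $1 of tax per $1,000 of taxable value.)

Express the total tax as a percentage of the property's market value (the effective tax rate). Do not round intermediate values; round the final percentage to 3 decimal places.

Assessed value = $2,260,100 × 0.39 = $881,439
Taxable value = $881,439 − $46,000 = $835,439
Transit Authority: $835,439 × 0.0047 = $3,926.5633
City of Eastcliff: $835,439 × 0.0124 = $10,359.4436
Greystone County: $835,439 × 0.00419 = $3,500.48941
Kemper USD: $835,439 × 0.01104 = $9,223.24656
Total tax = $27,009.74287
Effective rate = $27,009.74287 ÷ $2,260,100 = 1.195% of market value

1.195%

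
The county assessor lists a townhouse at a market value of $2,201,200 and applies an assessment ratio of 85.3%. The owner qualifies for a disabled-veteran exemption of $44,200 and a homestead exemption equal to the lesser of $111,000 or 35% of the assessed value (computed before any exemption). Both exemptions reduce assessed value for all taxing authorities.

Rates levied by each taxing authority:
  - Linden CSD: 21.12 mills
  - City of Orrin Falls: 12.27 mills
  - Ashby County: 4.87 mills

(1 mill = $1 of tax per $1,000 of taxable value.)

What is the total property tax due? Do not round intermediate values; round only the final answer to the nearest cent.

Assessed value = $2,201,200 × 0.853 = $1,877,623.6
Homestead exemption = min($111,000, 35% × $1,877,623.6) = min($111,000, $657,168.26) = $111,000 (dollar cap binds)
Taxable value = $1,877,623.6 − $44,200 − $111,000 = $1,722,423.6
Linden CSD: $1,722,423.6 × 0.02112 = $36,377.586432
City of Orrin Falls: $1,722,423.6 × 0.01227 = $21,134.137572
Ashby County: $1,722,423.6 × 0.00487 = $8,388.202932
Total = $65,899.926936

$65,899.93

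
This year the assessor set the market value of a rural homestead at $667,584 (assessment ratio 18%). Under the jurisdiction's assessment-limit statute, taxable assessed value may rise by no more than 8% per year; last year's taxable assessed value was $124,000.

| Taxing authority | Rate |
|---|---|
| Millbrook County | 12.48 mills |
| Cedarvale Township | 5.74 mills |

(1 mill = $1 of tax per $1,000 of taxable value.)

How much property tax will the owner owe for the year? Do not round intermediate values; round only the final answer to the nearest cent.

$2,189.41

Uncapped assessed value = $667,584 × 0.18 = $120,165.12
Cap limit = $124,000 × 1.08 = $133,920
Taxable assessed value = min($120,165.12, $133,920) = $120,165.12 (cap does not bind)
Millbrook County: $120,165.12 × 0.01248 = $1,499.6606976
Cedarvale Township: $120,165.12 × 0.00574 = $689.7477888
Total = $2,189.4084864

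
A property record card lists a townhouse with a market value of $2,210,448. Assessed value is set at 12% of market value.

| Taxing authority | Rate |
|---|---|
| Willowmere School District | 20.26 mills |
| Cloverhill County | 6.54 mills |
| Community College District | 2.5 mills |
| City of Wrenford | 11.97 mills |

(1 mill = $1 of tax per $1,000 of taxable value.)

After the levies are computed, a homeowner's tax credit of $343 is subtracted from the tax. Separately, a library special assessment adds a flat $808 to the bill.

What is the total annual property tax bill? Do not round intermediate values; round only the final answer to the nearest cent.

Assessed value = $2,210,448 × 0.12 = $265,253.76
Willowmere School District: $265,253.76 × 0.02026 = $5,374.0411776
Cloverhill County: $265,253.76 × 0.00654 = $1,734.7595904
Community College District: $265,253.76 × 0.0025 = $663.1344
City of Wrenford: $265,253.76 × 0.01197 = $3,175.0875072
Levies subtotal = $10,947.0226752
After credit = $10,947.0226752 − $343 = $10,604.0226752
Total = $10,604.0226752 + $808 = $11,412.0226752

$11,412.02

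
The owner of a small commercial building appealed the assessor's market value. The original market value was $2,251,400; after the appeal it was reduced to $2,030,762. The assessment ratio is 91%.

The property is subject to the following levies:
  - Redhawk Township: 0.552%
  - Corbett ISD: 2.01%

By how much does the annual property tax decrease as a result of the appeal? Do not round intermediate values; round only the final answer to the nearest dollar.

$5,144

Old assessed value = $2,251,400 × 0.91 = $2,048,774
New assessed value = $2,030,762 × 0.91 = $1,847,993.42
Combined rate = 0.00552 + 0.0201 = 0.02562
Old tax = $2,048,774 × 0.02562 = $52,489.58988
New tax = $1,847,993.42 × 0.02562 = $47,345.5914204
Reduction = $52,489.58988 − $47,345.5914204 = $5,143.9984596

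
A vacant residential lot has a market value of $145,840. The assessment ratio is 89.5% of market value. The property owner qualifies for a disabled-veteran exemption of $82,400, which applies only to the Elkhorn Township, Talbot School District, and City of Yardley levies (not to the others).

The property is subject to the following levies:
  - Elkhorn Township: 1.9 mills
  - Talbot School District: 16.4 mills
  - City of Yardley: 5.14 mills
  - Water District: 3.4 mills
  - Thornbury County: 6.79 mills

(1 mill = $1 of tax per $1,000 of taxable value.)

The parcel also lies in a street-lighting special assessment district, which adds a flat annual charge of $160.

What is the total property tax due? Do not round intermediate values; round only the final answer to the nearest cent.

$2,618.16

Assessed value = $145,840 × 0.895 = $130,526.8
Elkhorn Township: ($130,526.8 − $82,400) × 0.0019 = $48,126.8 × 0.0019 = $91.44092
Talbot School District: ($130,526.8 − $82,400) × 0.0164 = $48,126.8 × 0.0164 = $789.27952
City of Yardley: ($130,526.8 − $82,400) × 0.00514 = $48,126.8 × 0.00514 = $247.371752
Water District: $130,526.8 × 0.0034 = $443.79112
Thornbury County: $130,526.8 × 0.00679 = $886.276972
Levies subtotal = $2,458.160284
Total = $2,458.160284 + $160 = $2,618.160284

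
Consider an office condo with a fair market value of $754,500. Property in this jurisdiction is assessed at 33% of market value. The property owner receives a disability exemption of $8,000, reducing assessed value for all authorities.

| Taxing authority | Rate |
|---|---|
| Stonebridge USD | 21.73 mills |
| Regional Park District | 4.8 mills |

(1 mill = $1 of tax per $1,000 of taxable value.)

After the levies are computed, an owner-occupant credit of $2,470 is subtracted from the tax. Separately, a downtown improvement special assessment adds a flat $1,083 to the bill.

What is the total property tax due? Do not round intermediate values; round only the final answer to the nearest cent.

Assessed value = $754,500 × 0.33 = $248,985
Taxable value = $248,985 − $8,000 = $240,985
Stonebridge USD: $240,985 × 0.02173 = $5,236.60405
Regional Park District: $240,985 × 0.0048 = $1,156.728
Levies subtotal = $6,393.33205
After credit = $6,393.33205 − $2,470 = $3,923.33205
Total = $3,923.33205 + $1,083 = $5,006.33205

$5,006.33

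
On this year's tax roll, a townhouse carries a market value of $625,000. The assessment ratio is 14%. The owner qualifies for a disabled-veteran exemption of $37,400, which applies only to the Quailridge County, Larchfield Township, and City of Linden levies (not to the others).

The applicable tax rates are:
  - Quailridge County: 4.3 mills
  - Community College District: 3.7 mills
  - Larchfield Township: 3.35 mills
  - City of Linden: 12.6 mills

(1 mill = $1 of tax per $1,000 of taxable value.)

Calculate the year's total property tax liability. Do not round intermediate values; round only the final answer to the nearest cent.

Assessed value = $625,000 × 0.14 = $87,500
Quailridge County: ($87,500 − $37,400) × 0.0043 = $50,100 × 0.0043 = $215.43
Community College District: $87,500 × 0.0037 = $323.75
Larchfield Township: ($87,500 − $37,400) × 0.00335 = $50,100 × 0.00335 = $167.835
City of Linden: ($87,500 − $37,400) × 0.0126 = $50,100 × 0.0126 = $631.26
Total = $1,338.275

$1,338.28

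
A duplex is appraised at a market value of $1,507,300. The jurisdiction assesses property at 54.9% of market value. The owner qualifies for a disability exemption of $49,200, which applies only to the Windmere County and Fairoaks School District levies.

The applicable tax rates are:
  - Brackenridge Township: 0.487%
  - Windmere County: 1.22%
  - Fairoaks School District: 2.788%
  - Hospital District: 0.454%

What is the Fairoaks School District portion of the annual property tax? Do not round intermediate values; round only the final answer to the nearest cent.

Assessed value = $1,507,300 × 0.549 = $827,507.7
Fairoaks School District taxable value = $827,507.7 − $49,200 = $778,307.7
Fairoaks School District levy = $778,307.7 × 0.02788 = $21,699.218676

$21,699.22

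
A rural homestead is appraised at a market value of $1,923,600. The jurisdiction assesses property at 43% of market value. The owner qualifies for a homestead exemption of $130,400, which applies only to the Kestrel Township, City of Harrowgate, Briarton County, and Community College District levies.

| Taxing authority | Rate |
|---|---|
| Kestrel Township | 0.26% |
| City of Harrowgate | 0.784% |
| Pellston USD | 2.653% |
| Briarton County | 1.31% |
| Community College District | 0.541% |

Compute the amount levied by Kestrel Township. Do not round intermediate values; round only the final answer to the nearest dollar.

$1,812

Assessed value = $1,923,600 × 0.43 = $827,148
Kestrel Township taxable value = $827,148 − $130,400 = $696,748
Kestrel Township levy = $696,748 × 0.0026 = $1,811.5448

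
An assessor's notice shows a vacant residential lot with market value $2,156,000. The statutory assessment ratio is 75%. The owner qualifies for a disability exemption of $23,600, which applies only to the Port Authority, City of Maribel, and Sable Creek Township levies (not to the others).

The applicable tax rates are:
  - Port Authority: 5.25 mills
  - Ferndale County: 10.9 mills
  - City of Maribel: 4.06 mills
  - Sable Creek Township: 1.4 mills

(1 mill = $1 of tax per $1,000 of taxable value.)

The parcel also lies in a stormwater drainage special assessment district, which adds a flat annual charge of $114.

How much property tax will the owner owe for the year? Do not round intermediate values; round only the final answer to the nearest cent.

$34,804.61

Assessed value = $2,156,000 × 0.75 = $1,617,000
Port Authority: ($1,617,000 − $23,600) × 0.00525 = $1,593,400 × 0.00525 = $8,365.35
Ferndale County: $1,617,000 × 0.0109 = $17,625.3
City of Maribel: ($1,617,000 − $23,600) × 0.00406 = $1,593,400 × 0.00406 = $6,469.204
Sable Creek Township: ($1,617,000 − $23,600) × 0.0014 = $1,593,400 × 0.0014 = $2,230.76
Levies subtotal = $34,690.614
Total = $34,690.614 + $114 = $34,804.614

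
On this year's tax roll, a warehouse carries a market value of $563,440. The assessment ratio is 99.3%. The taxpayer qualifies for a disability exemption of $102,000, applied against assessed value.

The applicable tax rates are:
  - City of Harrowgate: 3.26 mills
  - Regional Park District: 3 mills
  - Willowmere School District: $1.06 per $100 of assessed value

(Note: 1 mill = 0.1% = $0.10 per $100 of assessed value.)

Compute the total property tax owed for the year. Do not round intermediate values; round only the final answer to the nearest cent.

Assessed value = $563,440 × 0.993 = $559,495.92
Taxable value = $559,495.92 − $102,000 = $457,495.92
City of Harrowgate: $457,495.92 × 0.00326 = $1,491.4366992
Regional Park District: $457,495.92 × 0.003 = $1,372.48776
Willowmere School District: $457,495.92 × 0.0106 = $4,849.456752
Total = $7,713.3812112

$7,713.38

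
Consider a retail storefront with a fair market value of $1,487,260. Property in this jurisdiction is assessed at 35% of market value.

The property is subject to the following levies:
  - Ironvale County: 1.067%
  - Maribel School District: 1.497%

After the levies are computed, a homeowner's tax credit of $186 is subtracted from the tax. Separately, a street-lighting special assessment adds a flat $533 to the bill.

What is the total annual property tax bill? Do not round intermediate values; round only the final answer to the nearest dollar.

$13,694

Assessed value = $1,487,260 × 0.35 = $520,541
Ironvale County: $520,541 × 0.01067 = $5,554.17247
Maribel School District: $520,541 × 0.01497 = $7,792.49877
Levies subtotal = $13,346.67124
After credit = $13,346.67124 − $186 = $13,160.67124
Total = $13,160.67124 + $533 = $13,693.67124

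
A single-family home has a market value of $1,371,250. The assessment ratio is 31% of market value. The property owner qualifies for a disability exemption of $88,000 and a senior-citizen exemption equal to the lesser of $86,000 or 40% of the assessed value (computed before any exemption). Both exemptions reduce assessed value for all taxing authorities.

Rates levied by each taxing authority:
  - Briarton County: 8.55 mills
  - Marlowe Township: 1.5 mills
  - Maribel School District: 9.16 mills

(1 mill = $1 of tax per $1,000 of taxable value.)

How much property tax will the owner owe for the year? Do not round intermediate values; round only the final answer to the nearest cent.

$4,823.39

Assessed value = $1,371,250 × 0.31 = $425,087.5
Senior-citizen exemption = min($86,000, 40% × $425,087.5) = min($86,000, $170,035) = $86,000 (dollar cap binds)
Taxable value = $425,087.5 − $88,000 − $86,000 = $251,087.5
Briarton County: $251,087.5 × 0.00855 = $2,146.798125
Marlowe Township: $251,087.5 × 0.0015 = $376.63125
Maribel School District: $251,087.5 × 0.00916 = $2,299.9615
Total = $4,823.390875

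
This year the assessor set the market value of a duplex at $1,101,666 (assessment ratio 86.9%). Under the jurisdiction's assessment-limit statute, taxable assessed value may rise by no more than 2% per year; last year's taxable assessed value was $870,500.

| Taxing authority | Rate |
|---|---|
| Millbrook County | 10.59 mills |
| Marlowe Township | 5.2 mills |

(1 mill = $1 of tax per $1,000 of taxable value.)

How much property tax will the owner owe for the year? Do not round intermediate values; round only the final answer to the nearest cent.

Uncapped assessed value = $1,101,666 × 0.869 = $957,347.754
Cap limit = $870,500 × 1.02 = $887,910
Taxable assessed value = min($957,347.754, $887,910) = $887,910 (cap binds)
Millbrook County: $887,910 × 0.01059 = $9,402.9669
Marlowe Township: $887,910 × 0.0052 = $4,617.132
Total = $14,020.0989

$14,020.10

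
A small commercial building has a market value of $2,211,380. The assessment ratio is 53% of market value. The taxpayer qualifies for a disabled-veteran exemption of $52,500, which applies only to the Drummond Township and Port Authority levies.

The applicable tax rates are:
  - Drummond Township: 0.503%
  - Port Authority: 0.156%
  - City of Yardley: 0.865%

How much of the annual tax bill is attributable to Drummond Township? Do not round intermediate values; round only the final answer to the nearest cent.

Assessed value = $2,211,380 × 0.53 = $1,172,031.4
Drummond Township taxable value = $1,172,031.4 − $52,500 = $1,119,531.4
Drummond Township levy = $1,119,531.4 × 0.00503 = $5,631.242942

$5,631.24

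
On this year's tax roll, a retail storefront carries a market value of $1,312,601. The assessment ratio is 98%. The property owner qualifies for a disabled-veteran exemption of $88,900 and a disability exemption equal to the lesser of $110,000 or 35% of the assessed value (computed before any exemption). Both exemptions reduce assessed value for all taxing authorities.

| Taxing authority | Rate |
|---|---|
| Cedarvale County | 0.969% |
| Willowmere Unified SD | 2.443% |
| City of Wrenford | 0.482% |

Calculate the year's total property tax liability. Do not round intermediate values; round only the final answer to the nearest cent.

Assessed value = $1,312,601 × 0.98 = $1,286,348.98
Disability exemption = min($110,000, 35% × $1,286,348.98) = min($110,000, $450,222.143) = $110,000 (dollar cap binds)
Taxable value = $1,286,348.98 − $88,900 − $110,000 = $1,087,448.98
Cedarvale County: $1,087,448.98 × 0.00969 = $10,537.3806162
Willowmere Unified SD: $1,087,448.98 × 0.02443 = $26,566.3785814
City of Wrenford: $1,087,448.98 × 0.00482 = $5,241.5040836
Total = $42,345.2632812

$42,345.26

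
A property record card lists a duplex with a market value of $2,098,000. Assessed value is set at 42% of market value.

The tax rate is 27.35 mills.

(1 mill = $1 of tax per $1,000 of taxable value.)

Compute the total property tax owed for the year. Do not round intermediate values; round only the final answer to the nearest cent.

Assessed value = $2,098,000 × 0.42 = $881,160
Tax = $881,160 × 0.02735 = $24,099.726

$24,099.73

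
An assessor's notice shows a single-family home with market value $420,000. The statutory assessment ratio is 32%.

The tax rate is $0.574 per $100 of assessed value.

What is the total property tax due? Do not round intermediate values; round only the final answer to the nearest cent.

$771.46

Assessed value = $420,000 × 0.32 = $134,400
Tax = $134,400 × 0.00574 = $771.456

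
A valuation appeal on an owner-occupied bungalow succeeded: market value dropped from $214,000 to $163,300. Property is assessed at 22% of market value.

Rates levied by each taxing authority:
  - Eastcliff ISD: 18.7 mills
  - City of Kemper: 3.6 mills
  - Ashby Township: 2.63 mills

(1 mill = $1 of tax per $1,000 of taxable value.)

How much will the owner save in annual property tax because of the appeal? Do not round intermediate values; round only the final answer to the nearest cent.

$278.07

Old assessed value = $214,000 × 0.22 = $47,080
New assessed value = $163,300 × 0.22 = $35,926
Combined rate = 0.0187 + 0.0036 + 0.00263 = 0.02493
Old tax = $47,080 × 0.02493 = $1,173.7044
New tax = $35,926 × 0.02493 = $895.63518
Reduction = $1,173.7044 − $895.63518 = $278.06922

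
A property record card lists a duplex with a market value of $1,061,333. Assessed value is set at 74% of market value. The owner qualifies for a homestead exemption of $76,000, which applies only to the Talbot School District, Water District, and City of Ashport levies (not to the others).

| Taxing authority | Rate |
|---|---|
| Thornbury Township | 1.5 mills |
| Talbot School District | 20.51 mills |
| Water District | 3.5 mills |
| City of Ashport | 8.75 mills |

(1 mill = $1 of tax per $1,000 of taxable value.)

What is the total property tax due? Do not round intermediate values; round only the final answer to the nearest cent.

$24,417.58

Assessed value = $1,061,333 × 0.74 = $785,386.42
Thornbury Township: $785,386.42 × 0.0015 = $1,178.07963
Talbot School District: ($785,386.42 − $76,000) × 0.02051 = $709,386.42 × 0.02051 = $14,549.5154742
Water District: ($785,386.42 − $76,000) × 0.0035 = $709,386.42 × 0.0035 = $2,482.85247
City of Ashport: ($785,386.42 − $76,000) × 0.00875 = $709,386.42 × 0.00875 = $6,207.131175
Total = $24,417.5787492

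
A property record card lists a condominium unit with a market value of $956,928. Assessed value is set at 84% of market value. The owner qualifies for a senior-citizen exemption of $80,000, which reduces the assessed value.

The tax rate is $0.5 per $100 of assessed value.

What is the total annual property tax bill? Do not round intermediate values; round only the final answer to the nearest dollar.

$3,619

Assessed value = $956,928 × 0.84 = $803,819.52
Taxable value = $803,819.52 − $80,000 = $723,819.52
Tax = $723,819.52 × 0.005 = $3,619.0976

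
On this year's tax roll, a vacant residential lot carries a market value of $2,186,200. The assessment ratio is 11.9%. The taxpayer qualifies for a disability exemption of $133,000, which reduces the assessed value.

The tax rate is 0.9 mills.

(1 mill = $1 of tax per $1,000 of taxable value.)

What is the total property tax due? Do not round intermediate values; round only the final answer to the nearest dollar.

$114

Assessed value = $2,186,200 × 0.119 = $260,157.8
Taxable value = $260,157.8 − $133,000 = $127,157.8
Tax = $127,157.8 × 0.0009 = $114.44202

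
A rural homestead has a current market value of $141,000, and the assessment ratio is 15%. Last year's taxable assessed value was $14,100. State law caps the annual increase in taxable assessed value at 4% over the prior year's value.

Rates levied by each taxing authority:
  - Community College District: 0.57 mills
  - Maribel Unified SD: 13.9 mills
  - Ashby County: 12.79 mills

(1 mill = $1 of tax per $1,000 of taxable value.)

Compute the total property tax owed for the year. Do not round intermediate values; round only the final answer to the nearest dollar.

$400

Uncapped assessed value = $141,000 × 0.15 = $21,150
Cap limit = $14,100 × 1.04 = $14,664
Taxable assessed value = min($21,150, $14,664) = $14,664 (cap binds)
Community College District: $14,664 × 0.00057 = $8.35848
Maribel Unified SD: $14,664 × 0.0139 = $203.8296
Ashby County: $14,664 × 0.01279 = $187.55256
Total = $399.74064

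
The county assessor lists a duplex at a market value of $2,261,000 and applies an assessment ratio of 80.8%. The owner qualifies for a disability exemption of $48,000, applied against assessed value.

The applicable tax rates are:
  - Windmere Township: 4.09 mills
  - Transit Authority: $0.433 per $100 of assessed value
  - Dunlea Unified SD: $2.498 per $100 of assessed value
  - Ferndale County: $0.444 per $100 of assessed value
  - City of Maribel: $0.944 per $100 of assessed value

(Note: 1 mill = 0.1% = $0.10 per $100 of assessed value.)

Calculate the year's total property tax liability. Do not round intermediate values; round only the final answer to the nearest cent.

$84,105.82

Assessed value = $2,261,000 × 0.808 = $1,826,888
Taxable value = $1,826,888 − $48,000 = $1,778,888
Windmere Township: $1,778,888 × 0.00409 = $7,275.65192
Transit Authority: $1,778,888 × 0.00433 = $7,702.58504
Dunlea Unified SD: $1,778,888 × 0.02498 = $44,436.62224
Ferndale County: $1,778,888 × 0.00444 = $7,898.26272
City of Maribel: $1,778,888 × 0.00944 = $16,792.70272
Total = $84,105.82464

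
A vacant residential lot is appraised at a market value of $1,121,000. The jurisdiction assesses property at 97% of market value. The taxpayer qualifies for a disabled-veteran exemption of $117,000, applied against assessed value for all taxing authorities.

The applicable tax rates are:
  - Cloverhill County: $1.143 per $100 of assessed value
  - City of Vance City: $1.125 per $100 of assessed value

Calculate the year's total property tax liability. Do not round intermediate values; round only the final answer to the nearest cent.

$22,007.99

Assessed value = $1,121,000 × 0.97 = $1,087,370
Taxable value = $1,087,370 − $117,000 = $970,370
Cloverhill County: $970,370 × 0.01143 = $11,091.3291
City of Vance City: $970,370 × 0.01125 = $10,916.6625
Total = $11,091.3291 + $10,916.6625 = $22,007.9916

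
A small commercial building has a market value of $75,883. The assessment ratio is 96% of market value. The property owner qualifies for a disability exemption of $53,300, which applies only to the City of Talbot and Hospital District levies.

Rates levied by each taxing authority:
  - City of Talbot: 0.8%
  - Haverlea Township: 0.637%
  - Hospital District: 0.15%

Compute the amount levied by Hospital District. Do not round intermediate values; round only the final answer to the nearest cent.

Assessed value = $75,883 × 0.96 = $72,847.68
Hospital District taxable value = $72,847.68 − $53,300 = $19,547.68
Hospital District levy = $19,547.68 × 0.0015 = $29.32152

$29.32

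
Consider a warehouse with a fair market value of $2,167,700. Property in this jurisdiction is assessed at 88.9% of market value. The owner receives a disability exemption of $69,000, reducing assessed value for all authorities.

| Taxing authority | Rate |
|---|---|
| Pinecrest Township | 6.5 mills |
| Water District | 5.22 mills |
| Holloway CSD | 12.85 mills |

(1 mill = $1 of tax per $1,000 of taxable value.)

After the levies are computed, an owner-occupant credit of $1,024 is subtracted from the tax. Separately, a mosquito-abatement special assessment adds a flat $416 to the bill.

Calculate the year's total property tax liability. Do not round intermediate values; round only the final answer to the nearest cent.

Assessed value = $2,167,700 × 0.889 = $1,927,085.3
Taxable value = $1,927,085.3 − $69,000 = $1,858,085.3
Pinecrest Township: $1,858,085.3 × 0.0065 = $12,077.55445
Water District: $1,858,085.3 × 0.00522 = $9,699.205266
Holloway CSD: $1,858,085.3 × 0.01285 = $23,876.396105
Levies subtotal = $45,653.155821
After credit = $45,653.155821 − $1,024 = $44,629.155821
Total = $44,629.155821 + $416 = $45,045.155821

$45,045.16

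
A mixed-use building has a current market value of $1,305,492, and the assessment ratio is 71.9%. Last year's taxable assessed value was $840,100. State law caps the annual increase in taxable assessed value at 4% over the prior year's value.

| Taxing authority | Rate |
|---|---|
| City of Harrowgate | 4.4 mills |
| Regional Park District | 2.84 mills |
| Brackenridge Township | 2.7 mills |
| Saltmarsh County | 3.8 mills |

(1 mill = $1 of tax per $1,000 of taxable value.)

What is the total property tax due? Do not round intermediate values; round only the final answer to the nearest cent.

$12,004.69

Uncapped assessed value = $1,305,492 × 0.719 = $938,648.748
Cap limit = $840,100 × 1.04 = $873,704
Taxable assessed value = min($938,648.748, $873,704) = $873,704 (cap binds)
City of Harrowgate: $873,704 × 0.0044 = $3,844.2976
Regional Park District: $873,704 × 0.00284 = $2,481.31936
Brackenridge Township: $873,704 × 0.0027 = $2,359.0008
Saltmarsh County: $873,704 × 0.0038 = $3,320.0752
Total = $12,004.69296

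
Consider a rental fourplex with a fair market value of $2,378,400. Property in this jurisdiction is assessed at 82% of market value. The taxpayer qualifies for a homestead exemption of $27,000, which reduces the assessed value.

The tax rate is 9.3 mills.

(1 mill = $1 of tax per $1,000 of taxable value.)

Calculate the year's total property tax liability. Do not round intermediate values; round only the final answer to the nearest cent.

Assessed value = $2,378,400 × 0.82 = $1,950,288
Taxable value = $1,950,288 − $27,000 = $1,923,288
Tax = $1,923,288 × 0.0093 = $17,886.5784

$17,886.58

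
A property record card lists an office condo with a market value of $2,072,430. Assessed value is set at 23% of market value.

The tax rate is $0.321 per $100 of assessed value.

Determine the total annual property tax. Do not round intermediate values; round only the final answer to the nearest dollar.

Assessed value = $2,072,430 × 0.23 = $476,658.9
Tax = $476,658.9 × 0.00321 = $1,530.075069

$1,530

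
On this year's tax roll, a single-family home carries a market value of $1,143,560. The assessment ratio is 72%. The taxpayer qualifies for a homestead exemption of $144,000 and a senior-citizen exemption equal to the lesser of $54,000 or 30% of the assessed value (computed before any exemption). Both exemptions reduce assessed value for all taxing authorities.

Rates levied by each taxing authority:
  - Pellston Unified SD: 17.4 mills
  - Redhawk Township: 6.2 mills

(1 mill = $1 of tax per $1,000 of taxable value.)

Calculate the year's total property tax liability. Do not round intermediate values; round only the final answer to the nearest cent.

Assessed value = $1,143,560 × 0.72 = $823,363.2
Senior-citizen exemption = min($54,000, 30% × $823,363.2) = min($54,000, $247,008.96) = $54,000 (dollar cap binds)
Taxable value = $823,363.2 − $144,000 − $54,000 = $625,363.2
Pellston Unified SD: $625,363.2 × 0.0174 = $10,881.31968
Redhawk Township: $625,363.2 × 0.0062 = $3,877.25184
Total = $14,758.57152

$14,758.57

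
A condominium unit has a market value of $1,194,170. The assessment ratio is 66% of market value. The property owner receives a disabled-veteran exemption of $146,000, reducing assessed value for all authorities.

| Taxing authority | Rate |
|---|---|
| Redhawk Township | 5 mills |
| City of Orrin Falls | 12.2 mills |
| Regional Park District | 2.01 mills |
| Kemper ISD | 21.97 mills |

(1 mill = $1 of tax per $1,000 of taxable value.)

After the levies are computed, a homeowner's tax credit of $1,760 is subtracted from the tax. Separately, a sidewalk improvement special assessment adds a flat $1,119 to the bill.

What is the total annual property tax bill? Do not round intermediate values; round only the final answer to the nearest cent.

$25,802.83

Assessed value = $1,194,170 × 0.66 = $788,152.2
Taxable value = $788,152.2 − $146,000 = $642,152.2
Redhawk Township: $642,152.2 × 0.005 = $3,210.761
City of Orrin Falls: $642,152.2 × 0.0122 = $7,834.25684
Regional Park District: $642,152.2 × 0.00201 = $1,290.725922
Kemper ISD: $642,152.2 × 0.02197 = $14,108.083834
Levies subtotal = $26,443.827596
After credit = $26,443.827596 − $1,760 = $24,683.827596
Total = $24,683.827596 + $1,119 = $25,802.827596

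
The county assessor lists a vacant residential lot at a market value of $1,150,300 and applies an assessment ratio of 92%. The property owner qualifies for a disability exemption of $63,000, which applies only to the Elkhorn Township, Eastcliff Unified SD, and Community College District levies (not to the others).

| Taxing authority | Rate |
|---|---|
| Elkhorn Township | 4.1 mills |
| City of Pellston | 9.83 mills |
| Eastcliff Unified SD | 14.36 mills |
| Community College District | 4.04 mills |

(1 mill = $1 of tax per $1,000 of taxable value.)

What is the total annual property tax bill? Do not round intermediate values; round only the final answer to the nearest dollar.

$32,797

Assessed value = $1,150,300 × 0.92 = $1,058,276
Elkhorn Township: ($1,058,276 − $63,000) × 0.0041 = $995,276 × 0.0041 = $4,080.6316
City of Pellston: $1,058,276 × 0.00983 = $10,402.85308
Eastcliff Unified SD: ($1,058,276 − $63,000) × 0.01436 = $995,276 × 0.01436 = $14,292.16336
Community College District: ($1,058,276 − $63,000) × 0.00404 = $995,276 × 0.00404 = $4,020.91504
Total = $32,796.56308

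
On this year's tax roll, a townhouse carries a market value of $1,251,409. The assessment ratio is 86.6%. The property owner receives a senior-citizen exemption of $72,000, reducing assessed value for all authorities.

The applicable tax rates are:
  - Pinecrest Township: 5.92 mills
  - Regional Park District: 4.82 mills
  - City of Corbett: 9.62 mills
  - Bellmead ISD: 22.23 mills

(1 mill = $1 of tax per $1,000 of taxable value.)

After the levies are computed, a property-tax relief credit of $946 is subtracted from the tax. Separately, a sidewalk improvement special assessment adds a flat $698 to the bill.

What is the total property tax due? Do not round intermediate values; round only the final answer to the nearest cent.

Assessed value = $1,251,409 × 0.866 = $1,083,720.194
Taxable value = $1,083,720.194 − $72,000 = $1,011,720.194
Pinecrest Township: $1,011,720.194 × 0.00592 = $5,989.38354848
Regional Park District: $1,011,720.194 × 0.00482 = $4,876.49133508
City of Corbett: $1,011,720.194 × 0.00962 = $9,732.74826628
Bellmead ISD: $1,011,720.194 × 0.02223 = $22,490.53991262
Levies subtotal = $43,089.16306246
After credit = $43,089.16306246 − $946 = $42,143.16306246
Total = $42,143.16306246 + $698 = $42,841.16306246

$42,841.16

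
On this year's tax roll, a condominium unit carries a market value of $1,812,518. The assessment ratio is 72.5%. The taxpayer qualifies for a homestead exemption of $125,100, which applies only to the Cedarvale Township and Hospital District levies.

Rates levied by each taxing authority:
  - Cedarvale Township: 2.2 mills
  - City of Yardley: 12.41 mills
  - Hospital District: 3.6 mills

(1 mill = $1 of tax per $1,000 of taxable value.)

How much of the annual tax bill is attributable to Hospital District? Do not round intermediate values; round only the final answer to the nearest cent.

Assessed value = $1,812,518 × 0.725 = $1,314,075.55
Hospital District taxable value = $1,314,075.55 − $125,100 = $1,188,975.55
Hospital District levy = $1,188,975.55 × 0.0036 = $4,280.31198

$4,280.31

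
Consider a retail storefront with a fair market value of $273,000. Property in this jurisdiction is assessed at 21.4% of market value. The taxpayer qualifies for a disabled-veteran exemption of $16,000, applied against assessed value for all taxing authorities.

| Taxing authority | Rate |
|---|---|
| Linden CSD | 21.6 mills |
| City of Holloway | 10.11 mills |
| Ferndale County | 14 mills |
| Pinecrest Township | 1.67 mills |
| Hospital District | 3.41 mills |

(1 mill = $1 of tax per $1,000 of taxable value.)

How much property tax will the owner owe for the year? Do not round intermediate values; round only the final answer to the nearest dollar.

Assessed value = $273,000 × 0.214 = $58,422
Taxable value = $58,422 − $16,000 = $42,422
Linden CSD: $42,422 × 0.0216 = $916.3152
City of Holloway: $42,422 × 0.01011 = $428.88642
Ferndale County: $42,422 × 0.014 = $593.908
Pinecrest Township: $42,422 × 0.00167 = $70.84474
Hospital District: $42,422 × 0.00341 = $144.65902
Total = $916.3152 + $428.88642 + $593.908 + $70.84474 + $144.65902 = $2,154.61338

$2,155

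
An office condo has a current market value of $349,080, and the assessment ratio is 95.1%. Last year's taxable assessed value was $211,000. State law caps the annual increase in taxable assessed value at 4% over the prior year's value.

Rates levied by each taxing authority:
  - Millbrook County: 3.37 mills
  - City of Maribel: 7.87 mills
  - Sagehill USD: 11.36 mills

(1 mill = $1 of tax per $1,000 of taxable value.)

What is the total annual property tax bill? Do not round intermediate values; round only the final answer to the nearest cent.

$4,959.34

Uncapped assessed value = $349,080 × 0.951 = $331,975.08
Cap limit = $211,000 × 1.04 = $219,440
Taxable assessed value = min($331,975.08, $219,440) = $219,440 (cap binds)
Millbrook County: $219,440 × 0.00337 = $739.5128
City of Maribel: $219,440 × 0.00787 = $1,726.9928
Sagehill USD: $219,440 × 0.01136 = $2,492.8384
Total = $4,959.344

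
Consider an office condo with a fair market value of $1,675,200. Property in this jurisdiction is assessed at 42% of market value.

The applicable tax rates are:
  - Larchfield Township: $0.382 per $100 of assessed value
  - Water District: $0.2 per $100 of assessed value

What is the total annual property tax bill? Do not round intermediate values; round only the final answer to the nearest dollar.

Assessed value = $1,675,200 × 0.42 = $703,584
Larchfield Township: $703,584 × 0.00382 = $2,687.69088
Water District: $703,584 × 0.002 = $1,407.168
Total = $2,687.69088 + $1,407.168 = $4,094.85888

$4,095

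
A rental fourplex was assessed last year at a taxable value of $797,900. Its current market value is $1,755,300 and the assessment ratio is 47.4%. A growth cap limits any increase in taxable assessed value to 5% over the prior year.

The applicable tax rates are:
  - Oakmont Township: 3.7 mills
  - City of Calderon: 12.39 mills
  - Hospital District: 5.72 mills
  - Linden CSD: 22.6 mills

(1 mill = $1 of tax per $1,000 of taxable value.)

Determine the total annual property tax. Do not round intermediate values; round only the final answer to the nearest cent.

$36,949.66

Uncapped assessed value = $1,755,300 × 0.474 = $832,012.2
Cap limit = $797,900 × 1.05 = $837,795
Taxable assessed value = min($832,012.2, $837,795) = $832,012.2 (cap does not bind)
Oakmont Township: $832,012.2 × 0.0037 = $3,078.44514
City of Calderon: $832,012.2 × 0.01239 = $10,308.631158
Hospital District: $832,012.2 × 0.00572 = $4,759.109784
Linden CSD: $832,012.2 × 0.0226 = $18,803.47572
Total = $36,949.661802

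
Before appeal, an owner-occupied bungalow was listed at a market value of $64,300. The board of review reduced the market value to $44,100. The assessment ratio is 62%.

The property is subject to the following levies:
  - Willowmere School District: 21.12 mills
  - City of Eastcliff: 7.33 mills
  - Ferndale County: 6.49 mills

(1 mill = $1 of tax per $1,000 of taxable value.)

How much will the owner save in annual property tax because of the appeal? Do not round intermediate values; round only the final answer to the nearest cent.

$437.59

Old assessed value = $64,300 × 0.62 = $39,866
New assessed value = $44,100 × 0.62 = $27,342
Combined rate = 0.02112 + 0.00733 + 0.00649 = 0.03494
Old tax = $39,866 × 0.03494 = $1,392.91804
New tax = $27,342 × 0.03494 = $955.32948
Reduction = $1,392.91804 − $955.32948 = $437.58856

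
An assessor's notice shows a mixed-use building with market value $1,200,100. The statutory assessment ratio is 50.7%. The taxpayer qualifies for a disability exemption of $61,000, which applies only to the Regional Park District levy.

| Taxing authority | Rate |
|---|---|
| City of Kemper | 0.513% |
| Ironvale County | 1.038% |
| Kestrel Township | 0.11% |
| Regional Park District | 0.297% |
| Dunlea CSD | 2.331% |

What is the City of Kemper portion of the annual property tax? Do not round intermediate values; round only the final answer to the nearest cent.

Assessed value = $1,200,100 × 0.507 = $608,450.7
City of Kemper taxable value = $608,450.7 (exemption does not apply)
City of Kemper levy = $608,450.7 × 0.00513 = $3,121.352091

$3,121.35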